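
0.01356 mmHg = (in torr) 0.01356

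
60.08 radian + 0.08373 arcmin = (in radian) 60.08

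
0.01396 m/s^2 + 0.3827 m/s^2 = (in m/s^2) 0.3967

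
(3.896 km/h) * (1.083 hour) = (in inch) 1.661e+05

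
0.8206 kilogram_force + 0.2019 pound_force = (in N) 8.945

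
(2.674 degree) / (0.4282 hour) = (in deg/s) 0.001735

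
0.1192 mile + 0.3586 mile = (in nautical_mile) 0.4152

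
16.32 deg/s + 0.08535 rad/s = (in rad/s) 0.3702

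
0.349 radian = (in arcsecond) 7.199e+04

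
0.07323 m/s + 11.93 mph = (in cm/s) 540.6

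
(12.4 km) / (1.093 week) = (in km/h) 0.06753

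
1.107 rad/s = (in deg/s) 63.43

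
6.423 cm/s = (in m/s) 0.06423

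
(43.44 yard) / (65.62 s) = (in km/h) 2.179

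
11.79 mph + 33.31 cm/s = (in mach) 0.01646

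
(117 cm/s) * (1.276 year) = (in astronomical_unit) 0.0003147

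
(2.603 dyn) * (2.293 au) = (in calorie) 2.134e+06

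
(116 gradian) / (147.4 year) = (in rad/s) 3.92e-10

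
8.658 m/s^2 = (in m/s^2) 8.658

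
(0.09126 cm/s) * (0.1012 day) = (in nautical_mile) 0.004309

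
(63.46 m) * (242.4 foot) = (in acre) 1.159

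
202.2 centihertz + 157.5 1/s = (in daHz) 15.95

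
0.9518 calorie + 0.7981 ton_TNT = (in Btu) 3.165e+06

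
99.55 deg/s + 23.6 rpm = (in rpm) 40.19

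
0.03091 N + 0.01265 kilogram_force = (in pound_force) 0.03484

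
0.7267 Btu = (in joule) 766.7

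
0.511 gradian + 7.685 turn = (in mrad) 4.829e+04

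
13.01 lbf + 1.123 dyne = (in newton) 57.87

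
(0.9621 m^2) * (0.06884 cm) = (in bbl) 0.004166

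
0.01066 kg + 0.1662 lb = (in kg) 0.08605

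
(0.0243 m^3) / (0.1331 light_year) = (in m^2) 1.93e-17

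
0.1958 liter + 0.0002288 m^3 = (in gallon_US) 0.1122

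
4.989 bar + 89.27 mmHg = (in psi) 74.09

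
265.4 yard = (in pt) 6.879e+05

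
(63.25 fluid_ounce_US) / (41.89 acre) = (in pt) 3.128e-05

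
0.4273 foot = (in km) 0.0001302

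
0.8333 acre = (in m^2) 3372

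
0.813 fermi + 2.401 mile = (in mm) 3.864e+06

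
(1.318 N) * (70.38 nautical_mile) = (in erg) 1.718e+12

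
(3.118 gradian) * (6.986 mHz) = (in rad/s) 0.0003422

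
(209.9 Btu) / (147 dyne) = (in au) 0.001007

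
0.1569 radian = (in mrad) 156.9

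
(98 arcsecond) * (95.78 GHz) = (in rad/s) 4.551e+07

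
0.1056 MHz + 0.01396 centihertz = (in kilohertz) 105.6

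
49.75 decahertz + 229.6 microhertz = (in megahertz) 0.0004975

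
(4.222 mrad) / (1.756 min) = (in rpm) 0.0003827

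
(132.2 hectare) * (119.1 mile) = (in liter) 2.534e+14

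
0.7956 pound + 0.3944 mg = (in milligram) 3.609e+05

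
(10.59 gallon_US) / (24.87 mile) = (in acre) 2.475e-10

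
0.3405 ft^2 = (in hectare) 3.163e-06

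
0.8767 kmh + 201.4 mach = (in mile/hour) 1.534e+05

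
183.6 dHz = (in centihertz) 1836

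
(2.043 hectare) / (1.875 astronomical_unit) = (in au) 4.869e-19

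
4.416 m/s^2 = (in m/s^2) 4.416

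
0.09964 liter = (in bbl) 0.0006267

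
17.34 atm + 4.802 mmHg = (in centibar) 1758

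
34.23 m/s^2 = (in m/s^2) 34.23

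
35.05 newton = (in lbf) 7.88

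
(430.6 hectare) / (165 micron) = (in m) 2.61e+10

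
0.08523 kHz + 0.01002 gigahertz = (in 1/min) 6.012e+08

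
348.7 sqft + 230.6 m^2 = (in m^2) 263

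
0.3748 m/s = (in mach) 0.001101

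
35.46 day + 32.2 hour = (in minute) 5.299e+04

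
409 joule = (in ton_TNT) 9.775e-08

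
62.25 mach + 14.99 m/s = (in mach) 62.29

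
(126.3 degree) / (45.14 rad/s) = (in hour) 1.356e-05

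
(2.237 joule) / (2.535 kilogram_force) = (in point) 255.1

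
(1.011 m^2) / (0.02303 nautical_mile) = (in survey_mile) 1.473e-05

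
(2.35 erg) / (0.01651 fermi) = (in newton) 1.423e+10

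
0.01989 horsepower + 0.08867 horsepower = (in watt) 80.95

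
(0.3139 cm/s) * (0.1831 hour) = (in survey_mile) 0.001286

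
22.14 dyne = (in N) 0.0002214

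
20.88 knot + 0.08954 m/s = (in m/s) 10.83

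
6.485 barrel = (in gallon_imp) 226.8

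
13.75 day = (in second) 1.188e+06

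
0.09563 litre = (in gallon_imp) 0.02104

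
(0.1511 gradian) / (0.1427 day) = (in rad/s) 1.925e-07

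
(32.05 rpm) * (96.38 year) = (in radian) 1.02e+10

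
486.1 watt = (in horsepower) 0.6519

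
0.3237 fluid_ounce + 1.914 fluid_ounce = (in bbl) 0.0004162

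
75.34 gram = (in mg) 7.534e+04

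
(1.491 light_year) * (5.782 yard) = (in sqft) 8.028e+17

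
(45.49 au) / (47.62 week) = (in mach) 693.9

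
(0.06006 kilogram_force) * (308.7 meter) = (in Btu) 0.1723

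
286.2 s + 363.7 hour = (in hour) 363.8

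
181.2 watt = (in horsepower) 0.243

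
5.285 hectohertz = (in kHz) 0.5285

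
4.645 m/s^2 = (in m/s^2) 4.645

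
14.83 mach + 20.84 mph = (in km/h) 1.821e+04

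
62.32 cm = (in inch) 24.54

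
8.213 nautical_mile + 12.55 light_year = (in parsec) 3.848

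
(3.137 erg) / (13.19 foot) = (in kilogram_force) 7.957e-09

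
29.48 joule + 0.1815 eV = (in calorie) 7.046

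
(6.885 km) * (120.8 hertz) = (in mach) 2443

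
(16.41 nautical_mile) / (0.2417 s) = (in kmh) 4.527e+05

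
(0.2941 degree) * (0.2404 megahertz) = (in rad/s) 1234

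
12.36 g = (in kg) 0.01236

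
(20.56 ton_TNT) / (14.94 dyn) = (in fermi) 5.758e+29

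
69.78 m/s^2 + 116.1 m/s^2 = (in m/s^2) 185.9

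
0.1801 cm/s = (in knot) 0.003501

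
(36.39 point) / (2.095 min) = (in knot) 0.0001985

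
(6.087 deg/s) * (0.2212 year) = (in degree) 4.246e+07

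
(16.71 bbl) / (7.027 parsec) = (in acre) 3.028e-21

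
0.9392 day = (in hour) 22.54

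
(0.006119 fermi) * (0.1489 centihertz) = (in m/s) 9.111e-21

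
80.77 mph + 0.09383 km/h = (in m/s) 36.13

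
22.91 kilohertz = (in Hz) 2.291e+04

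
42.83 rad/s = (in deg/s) 2454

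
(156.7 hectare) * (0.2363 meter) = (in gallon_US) 9.782e+07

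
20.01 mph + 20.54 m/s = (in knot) 57.31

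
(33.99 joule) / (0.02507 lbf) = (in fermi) 3.048e+17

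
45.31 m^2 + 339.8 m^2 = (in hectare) 0.03851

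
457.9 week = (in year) 8.782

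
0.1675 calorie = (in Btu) 0.0006642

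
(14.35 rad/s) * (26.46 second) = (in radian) 379.7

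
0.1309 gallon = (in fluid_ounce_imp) 17.44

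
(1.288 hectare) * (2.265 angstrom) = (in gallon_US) 0.0007707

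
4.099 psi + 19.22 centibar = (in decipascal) 4.748e+05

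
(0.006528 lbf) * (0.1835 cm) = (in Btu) 5.05e-08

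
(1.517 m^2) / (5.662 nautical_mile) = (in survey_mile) 8.989e-08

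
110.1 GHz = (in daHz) 1.101e+10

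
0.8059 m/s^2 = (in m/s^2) 0.8059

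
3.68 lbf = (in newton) 16.37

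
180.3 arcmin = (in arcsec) 1.082e+04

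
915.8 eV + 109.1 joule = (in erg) 1.091e+09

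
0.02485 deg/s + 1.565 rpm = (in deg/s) 9.415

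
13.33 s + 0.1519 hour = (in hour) 0.1556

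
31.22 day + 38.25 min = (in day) 31.25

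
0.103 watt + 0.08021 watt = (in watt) 0.1832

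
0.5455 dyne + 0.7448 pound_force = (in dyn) 3.313e+05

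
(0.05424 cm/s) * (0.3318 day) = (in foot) 51.01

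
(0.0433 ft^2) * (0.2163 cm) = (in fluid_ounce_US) 0.2942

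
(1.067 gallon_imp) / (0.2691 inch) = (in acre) 0.0001754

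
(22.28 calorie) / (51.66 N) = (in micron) 1.804e+06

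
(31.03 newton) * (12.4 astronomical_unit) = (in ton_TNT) 1.376e+04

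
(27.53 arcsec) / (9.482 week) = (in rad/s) 2.327e-11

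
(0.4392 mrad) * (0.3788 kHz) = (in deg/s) 9.532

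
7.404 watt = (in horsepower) 0.009929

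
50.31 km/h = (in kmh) 50.31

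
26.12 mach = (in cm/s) 8.894e+05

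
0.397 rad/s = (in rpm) 3.791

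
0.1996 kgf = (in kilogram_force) 0.1996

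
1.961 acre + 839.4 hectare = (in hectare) 840.2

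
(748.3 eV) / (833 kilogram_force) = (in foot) 4.815e-20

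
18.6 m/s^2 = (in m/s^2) 18.6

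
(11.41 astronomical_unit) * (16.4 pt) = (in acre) 2.44e+06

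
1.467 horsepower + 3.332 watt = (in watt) 1097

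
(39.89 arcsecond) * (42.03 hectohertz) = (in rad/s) 0.8128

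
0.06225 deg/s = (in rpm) 0.01038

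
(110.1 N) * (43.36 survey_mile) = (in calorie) 1.836e+06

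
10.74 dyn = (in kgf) 1.095e-05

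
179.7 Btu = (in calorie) 4.531e+04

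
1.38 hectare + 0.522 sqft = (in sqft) 1.485e+05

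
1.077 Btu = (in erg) 1.136e+10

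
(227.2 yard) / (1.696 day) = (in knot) 0.002756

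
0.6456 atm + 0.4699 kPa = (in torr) 494.2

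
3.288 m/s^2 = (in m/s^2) 3.288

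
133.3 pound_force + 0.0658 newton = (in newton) 593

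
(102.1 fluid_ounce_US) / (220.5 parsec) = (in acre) 1.097e-25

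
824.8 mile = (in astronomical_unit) 8.873e-06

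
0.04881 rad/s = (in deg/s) 2.797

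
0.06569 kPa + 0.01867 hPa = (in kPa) 0.06756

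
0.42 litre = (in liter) 0.42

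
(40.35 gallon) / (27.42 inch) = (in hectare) 2.193e-05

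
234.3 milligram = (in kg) 0.0002343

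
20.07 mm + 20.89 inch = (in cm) 55.07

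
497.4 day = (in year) 1.363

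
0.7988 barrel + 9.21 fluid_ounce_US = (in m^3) 0.1273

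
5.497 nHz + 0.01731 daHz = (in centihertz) 17.31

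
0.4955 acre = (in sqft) 2.158e+04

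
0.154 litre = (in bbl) 0.0009686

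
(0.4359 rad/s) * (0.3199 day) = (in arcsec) 2.485e+09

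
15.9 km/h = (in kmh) 15.9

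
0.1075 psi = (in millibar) 7.412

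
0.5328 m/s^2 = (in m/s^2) 0.5328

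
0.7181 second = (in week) 1.187e-06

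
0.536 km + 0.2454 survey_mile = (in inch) 3.665e+04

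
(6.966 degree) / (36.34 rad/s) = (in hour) 9.293e-07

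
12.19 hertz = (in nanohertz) 1.219e+10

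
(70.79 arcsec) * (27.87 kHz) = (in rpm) 91.34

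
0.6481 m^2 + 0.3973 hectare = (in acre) 0.9819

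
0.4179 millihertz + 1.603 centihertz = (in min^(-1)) 0.9869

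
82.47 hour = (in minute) 4948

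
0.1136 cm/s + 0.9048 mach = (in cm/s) 3.081e+04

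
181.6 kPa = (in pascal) 1.816e+05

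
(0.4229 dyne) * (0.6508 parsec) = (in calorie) 2.03e+10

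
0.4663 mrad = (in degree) 0.02672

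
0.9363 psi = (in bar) 0.06456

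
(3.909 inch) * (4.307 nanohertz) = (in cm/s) 4.276e-08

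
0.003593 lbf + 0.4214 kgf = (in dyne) 4.149e+05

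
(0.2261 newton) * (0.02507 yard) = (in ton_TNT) 1.239e-12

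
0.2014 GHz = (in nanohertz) 2.014e+17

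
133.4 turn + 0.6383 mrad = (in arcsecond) 1.729e+08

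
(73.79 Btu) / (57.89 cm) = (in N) 1.345e+05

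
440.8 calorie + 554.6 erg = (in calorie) 440.8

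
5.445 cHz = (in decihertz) 0.5445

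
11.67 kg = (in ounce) 411.6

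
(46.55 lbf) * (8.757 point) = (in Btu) 0.0006063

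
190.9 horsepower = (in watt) 1.424e+05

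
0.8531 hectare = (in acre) 2.108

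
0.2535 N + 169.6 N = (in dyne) 1.699e+07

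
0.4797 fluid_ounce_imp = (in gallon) 0.003601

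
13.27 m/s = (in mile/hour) 29.68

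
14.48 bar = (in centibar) 1448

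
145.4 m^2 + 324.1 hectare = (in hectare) 324.1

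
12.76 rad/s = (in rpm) 121.8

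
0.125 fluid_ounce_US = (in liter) 0.003697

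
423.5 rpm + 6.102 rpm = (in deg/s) 2578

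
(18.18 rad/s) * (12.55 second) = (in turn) 36.31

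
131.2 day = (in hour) 3149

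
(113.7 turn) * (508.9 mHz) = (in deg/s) 2.083e+04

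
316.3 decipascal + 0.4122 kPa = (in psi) 0.06437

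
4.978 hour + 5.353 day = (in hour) 133.4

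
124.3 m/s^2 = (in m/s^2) 124.3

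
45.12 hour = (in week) 0.2686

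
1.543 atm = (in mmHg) 1173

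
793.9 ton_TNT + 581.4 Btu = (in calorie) 7.939e+11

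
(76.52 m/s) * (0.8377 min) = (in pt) 1.09e+07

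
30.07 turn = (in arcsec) 3.897e+07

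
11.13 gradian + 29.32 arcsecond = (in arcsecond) 3.609e+04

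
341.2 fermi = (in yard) 3.731e-13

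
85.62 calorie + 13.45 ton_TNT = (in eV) 3.512e+29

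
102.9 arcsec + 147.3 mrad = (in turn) 0.02352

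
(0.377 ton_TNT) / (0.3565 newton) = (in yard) 4.839e+09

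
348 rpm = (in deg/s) 2088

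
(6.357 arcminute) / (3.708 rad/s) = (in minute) 8.312e-06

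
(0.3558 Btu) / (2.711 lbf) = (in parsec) 1.009e-15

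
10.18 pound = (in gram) 4618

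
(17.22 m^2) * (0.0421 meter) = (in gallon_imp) 159.5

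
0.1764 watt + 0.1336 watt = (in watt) 0.31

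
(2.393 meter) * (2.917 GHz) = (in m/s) 6.98e+09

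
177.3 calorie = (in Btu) 0.7031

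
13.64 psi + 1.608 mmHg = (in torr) 707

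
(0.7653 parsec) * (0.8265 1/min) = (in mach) 9.553e+11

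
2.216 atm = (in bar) 2.245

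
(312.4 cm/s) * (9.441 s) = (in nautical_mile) 0.01593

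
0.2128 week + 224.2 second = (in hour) 35.81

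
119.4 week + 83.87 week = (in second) 1.229e+08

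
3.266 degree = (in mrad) 57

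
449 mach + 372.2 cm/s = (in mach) 449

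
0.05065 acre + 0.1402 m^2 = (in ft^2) 2208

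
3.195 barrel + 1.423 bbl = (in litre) 734.2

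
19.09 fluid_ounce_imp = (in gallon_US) 0.1433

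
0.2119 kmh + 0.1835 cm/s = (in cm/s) 6.07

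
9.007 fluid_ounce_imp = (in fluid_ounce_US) 8.654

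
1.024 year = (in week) 53.39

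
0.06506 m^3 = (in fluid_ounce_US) 2200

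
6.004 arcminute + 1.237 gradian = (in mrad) 21.18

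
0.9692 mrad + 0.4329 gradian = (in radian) 0.007769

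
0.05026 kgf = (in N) 0.4929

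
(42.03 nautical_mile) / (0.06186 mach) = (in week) 0.00611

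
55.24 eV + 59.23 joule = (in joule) 59.23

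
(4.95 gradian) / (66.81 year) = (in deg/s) 2.114e-09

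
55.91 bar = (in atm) 55.18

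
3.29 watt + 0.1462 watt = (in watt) 3.436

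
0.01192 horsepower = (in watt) 8.889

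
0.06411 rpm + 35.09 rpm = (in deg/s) 210.9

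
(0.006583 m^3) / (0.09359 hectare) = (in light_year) 7.435e-22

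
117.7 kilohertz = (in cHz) 1.177e+07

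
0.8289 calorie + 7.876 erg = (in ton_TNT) 8.289e-10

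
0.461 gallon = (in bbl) 0.01098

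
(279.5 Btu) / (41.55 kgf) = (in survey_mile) 0.4497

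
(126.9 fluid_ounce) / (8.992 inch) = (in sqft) 0.1769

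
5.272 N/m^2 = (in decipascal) 52.72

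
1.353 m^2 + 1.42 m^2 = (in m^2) 2.773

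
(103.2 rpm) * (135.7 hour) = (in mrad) 5.279e+09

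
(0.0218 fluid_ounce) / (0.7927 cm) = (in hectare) 8.133e-09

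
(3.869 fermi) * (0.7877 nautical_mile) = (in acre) 1.395e-15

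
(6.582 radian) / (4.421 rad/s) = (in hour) 0.0004136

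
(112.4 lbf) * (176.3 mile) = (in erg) 1.419e+15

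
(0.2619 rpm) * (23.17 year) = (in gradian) 1.276e+09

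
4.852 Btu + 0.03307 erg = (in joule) 5119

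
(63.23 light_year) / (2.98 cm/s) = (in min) 3.346e+17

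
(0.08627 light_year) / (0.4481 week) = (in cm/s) 3.012e+11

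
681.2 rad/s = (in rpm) 6505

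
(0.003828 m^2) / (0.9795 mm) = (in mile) 0.002428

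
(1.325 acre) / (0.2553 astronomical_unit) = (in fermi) 1.404e+08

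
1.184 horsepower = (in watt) 882.9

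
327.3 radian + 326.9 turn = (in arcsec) 4.912e+08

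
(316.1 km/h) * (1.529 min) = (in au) 5.385e-08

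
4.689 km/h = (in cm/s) 130.2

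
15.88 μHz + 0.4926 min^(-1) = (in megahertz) 8.226e-09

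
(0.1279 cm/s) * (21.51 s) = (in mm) 27.51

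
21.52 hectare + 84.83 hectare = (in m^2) 1.064e+06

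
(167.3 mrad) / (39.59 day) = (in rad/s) 4.891e-08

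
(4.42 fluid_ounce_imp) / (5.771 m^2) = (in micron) 21.76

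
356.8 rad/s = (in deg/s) 2.044e+04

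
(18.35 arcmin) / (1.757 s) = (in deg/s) 0.1741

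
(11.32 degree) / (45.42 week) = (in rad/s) 7.192e-09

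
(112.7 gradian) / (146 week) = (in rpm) 1.914e-07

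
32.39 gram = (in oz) 1.143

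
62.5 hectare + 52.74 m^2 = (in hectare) 62.51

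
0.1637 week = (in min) 1650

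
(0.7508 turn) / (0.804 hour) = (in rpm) 0.01556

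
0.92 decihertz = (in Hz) 0.092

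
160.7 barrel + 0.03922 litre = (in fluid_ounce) 8.639e+05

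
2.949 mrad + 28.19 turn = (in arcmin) 6.089e+05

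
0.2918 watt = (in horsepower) 0.0003913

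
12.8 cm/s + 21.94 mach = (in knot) 1.452e+04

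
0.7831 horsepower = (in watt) 584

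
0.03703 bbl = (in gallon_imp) 1.295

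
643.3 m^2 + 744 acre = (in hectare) 301.2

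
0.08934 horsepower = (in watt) 66.62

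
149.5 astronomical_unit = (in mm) 2.236e+16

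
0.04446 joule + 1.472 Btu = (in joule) 1553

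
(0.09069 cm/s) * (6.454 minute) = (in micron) 3.512e+05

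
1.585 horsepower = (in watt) 1182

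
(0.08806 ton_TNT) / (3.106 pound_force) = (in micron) 2.667e+13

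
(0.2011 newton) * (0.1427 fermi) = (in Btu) 2.72e-20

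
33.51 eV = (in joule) 5.369e-18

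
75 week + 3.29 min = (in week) 75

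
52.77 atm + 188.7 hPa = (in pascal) 5.366e+06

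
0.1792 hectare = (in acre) 0.4428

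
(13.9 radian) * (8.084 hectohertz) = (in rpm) 1.073e+05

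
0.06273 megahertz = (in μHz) 6.273e+10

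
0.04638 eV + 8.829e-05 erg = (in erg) 8.829e-05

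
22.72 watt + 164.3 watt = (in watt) 187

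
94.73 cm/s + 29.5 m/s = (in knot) 59.18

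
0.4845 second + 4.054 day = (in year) 0.01111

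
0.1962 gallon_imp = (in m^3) 0.0008919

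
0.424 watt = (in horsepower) 0.0005686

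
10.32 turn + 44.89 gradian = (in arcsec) 1.352e+07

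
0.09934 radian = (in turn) 0.01581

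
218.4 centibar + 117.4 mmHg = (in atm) 2.31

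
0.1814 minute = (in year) 3.451e-07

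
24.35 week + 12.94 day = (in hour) 4401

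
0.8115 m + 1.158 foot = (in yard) 1.273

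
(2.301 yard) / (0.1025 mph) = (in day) 0.0005315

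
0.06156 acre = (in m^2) 249.1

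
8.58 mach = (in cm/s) 2.921e+05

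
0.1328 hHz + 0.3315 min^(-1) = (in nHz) 1.329e+10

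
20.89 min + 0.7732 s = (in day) 0.01452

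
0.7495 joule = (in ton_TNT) 1.791e-10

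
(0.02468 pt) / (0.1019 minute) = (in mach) 4.182e-09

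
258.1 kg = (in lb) 569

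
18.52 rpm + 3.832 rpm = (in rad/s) 2.341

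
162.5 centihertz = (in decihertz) 16.25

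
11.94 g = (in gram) 11.94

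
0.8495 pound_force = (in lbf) 0.8495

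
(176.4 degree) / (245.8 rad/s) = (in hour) 3.479e-06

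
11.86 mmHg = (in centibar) 1.581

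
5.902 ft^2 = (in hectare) 5.483e-05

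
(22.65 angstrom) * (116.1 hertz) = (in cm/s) 2.63e-05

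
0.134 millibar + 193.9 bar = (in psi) 2812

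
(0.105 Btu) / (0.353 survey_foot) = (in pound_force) 231.5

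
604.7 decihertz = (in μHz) 6.047e+07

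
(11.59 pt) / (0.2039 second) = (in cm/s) 2.005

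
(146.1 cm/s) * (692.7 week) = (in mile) 3.803e+05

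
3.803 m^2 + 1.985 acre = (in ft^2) 8.651e+04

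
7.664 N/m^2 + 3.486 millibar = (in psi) 0.05167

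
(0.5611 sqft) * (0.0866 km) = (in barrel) 28.39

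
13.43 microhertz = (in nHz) 1.343e+04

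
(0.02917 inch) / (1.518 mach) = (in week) 2.37e-12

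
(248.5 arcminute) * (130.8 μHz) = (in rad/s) 9.455e-06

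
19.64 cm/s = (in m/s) 0.1964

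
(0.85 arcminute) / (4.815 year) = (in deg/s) 9.33e-11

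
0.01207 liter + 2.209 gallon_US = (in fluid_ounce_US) 283.2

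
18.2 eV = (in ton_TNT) 6.969e-28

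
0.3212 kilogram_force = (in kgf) 0.3212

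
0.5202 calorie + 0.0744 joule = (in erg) 2.251e+07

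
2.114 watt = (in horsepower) 0.002835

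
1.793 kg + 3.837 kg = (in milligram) 5.63e+06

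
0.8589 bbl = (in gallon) 36.07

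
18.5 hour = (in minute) 1110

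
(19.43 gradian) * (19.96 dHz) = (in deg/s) 34.9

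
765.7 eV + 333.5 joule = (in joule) 333.5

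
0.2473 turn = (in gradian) 98.92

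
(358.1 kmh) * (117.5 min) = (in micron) 7.013e+11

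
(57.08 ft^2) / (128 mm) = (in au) 2.769e-10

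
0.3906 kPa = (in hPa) 3.906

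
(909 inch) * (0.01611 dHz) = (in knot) 0.0723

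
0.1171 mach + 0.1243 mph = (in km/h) 143.7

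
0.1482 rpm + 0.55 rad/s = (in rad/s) 0.5655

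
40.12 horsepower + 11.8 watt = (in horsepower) 40.14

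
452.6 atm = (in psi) 6651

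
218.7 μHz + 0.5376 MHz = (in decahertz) 5.376e+04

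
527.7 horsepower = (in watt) 3.935e+05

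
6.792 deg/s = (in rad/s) 0.1185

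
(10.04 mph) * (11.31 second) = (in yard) 55.51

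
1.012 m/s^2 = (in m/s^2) 1.012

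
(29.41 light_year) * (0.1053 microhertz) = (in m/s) 2.93e+10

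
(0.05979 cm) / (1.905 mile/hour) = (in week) 1.161e-09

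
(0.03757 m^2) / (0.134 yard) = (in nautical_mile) 0.0001656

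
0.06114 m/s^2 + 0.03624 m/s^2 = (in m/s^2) 0.09738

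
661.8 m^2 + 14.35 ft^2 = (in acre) 0.1639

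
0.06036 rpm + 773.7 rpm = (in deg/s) 4643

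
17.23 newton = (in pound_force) 3.873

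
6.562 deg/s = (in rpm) 1.094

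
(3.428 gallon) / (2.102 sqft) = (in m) 0.06645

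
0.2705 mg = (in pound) 5.964e-07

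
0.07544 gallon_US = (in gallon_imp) 0.06282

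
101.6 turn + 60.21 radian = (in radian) 698.6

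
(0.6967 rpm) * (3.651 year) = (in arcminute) 2.888e+10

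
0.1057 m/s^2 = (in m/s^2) 0.1057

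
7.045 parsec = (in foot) 7.132e+17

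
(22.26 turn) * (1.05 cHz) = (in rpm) 14.02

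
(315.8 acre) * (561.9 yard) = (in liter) 6.566e+11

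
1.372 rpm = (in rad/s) 0.1437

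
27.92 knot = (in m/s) 14.36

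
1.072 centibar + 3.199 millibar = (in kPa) 1.392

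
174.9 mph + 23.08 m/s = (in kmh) 364.6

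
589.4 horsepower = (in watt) 4.395e+05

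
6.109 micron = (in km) 6.109e-09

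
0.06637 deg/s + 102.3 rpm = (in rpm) 102.3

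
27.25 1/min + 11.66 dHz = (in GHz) 1.62e-09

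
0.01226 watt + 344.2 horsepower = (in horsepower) 344.2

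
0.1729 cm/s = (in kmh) 0.006224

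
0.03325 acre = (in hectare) 0.01346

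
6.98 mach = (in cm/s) 2.377e+05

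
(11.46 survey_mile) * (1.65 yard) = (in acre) 6.876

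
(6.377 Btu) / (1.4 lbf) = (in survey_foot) 3545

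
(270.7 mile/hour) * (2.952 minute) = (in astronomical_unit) 1.433e-07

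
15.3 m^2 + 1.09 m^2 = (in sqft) 176.4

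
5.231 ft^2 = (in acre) 0.0001201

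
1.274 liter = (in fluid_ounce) 43.08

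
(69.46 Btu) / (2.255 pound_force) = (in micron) 7.306e+09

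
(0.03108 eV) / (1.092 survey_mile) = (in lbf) 6.37e-25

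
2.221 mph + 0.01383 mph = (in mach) 0.002934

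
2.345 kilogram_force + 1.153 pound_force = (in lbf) 6.323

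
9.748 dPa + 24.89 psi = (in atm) 1.694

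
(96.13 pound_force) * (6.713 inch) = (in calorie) 17.43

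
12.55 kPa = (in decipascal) 1.255e+05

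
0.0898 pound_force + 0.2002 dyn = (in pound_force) 0.0898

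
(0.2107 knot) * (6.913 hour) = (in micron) 2.698e+09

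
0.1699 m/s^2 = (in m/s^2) 0.1699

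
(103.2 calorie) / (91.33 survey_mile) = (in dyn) 293.8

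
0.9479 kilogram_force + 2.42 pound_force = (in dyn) 2.006e+06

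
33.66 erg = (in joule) 3.366e-06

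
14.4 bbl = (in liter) 2289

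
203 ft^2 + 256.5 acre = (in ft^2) 1.117e+07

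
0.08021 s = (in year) 2.543e-09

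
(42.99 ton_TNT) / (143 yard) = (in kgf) 1.403e+08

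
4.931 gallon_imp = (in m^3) 0.02242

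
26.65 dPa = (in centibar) 0.002665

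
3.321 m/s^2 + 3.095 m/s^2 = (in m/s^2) 6.416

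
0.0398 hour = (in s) 143.3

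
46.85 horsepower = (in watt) 3.494e+04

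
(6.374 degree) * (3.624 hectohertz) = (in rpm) 385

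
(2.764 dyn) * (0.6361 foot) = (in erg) 53.59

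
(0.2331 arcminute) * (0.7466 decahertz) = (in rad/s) 0.0005062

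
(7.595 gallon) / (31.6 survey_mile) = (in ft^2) 6.085e-06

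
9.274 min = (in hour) 0.1546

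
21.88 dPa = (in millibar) 0.02188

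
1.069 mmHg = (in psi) 0.02067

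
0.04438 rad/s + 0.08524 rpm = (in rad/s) 0.05331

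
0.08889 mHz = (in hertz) 8.889e-05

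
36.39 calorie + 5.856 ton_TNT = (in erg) 2.45e+17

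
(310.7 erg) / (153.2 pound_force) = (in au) 3.048e-19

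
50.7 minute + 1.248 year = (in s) 3.936e+07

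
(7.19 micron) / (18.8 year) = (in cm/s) 1.213e-12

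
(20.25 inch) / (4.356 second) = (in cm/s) 11.81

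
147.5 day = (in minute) 2.124e+05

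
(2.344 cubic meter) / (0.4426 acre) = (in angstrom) 1.309e+07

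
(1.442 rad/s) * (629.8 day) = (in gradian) 4.995e+09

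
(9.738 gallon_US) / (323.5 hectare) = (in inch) 4.486e-07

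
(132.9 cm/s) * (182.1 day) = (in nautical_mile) 1.129e+04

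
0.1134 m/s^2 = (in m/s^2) 0.1134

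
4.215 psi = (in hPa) 290.6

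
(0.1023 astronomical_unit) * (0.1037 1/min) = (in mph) 5.917e+07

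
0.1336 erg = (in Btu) 1.266e-11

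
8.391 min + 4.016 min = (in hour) 0.2068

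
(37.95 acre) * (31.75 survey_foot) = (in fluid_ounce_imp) 5.231e+10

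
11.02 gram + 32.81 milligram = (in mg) 1.105e+04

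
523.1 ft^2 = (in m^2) 48.6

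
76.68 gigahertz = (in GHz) 76.68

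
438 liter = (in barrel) 2.755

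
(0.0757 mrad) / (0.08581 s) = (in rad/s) 0.0008822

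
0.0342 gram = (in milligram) 34.2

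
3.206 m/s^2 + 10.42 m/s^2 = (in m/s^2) 13.63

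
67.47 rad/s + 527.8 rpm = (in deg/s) 7033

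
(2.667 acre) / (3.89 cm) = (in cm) 2.775e+07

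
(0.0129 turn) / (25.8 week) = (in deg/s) 2.976e-07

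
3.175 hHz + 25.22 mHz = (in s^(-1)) 317.5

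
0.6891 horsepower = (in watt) 513.9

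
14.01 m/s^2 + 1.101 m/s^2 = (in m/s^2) 15.11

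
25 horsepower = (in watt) 1.864e+04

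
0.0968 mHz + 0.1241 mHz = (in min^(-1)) 0.01325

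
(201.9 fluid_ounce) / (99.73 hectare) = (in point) 1.697e-05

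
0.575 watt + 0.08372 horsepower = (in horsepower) 0.08449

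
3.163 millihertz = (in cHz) 0.3163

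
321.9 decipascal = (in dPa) 321.9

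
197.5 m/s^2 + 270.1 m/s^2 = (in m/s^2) 467.6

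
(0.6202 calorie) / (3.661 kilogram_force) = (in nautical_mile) 3.903e-05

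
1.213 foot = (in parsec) 1.198e-17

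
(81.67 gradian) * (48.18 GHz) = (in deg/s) 3.541e+12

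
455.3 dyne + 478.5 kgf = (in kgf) 478.5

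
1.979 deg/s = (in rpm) 0.3298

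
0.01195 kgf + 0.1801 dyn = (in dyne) 1.172e+04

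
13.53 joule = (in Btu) 0.01282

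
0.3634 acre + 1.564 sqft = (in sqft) 1.583e+04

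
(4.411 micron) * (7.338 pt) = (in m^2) 1.142e-08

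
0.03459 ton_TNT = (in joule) 1.447e+08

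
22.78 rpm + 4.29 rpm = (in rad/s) 2.835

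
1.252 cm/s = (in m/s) 0.01252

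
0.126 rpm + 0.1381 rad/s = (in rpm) 1.445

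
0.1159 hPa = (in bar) 0.0001159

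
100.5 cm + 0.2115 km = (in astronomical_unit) 1.421e-09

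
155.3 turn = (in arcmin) 3.354e+06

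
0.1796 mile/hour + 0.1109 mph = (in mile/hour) 0.2905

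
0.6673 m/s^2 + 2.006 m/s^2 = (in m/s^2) 2.673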